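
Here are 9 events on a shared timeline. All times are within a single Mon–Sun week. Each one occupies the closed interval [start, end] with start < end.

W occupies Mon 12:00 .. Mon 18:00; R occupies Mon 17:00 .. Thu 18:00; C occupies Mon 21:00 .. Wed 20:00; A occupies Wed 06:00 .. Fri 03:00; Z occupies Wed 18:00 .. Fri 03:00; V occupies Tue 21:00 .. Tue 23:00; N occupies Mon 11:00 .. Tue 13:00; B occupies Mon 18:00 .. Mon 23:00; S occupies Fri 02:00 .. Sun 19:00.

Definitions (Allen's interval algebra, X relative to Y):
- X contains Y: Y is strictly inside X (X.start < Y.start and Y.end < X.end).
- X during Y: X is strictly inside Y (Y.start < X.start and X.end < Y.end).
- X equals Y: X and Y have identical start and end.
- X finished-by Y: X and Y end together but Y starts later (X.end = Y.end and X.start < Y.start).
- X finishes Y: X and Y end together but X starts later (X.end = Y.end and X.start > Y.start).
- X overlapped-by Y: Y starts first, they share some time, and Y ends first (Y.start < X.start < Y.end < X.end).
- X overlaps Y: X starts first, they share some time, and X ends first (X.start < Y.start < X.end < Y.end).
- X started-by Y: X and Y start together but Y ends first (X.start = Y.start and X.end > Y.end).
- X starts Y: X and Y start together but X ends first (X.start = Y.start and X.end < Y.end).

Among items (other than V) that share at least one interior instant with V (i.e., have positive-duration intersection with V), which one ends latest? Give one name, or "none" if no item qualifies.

Target V = [Tue 21:00, Tue 23:00].
A [Wed 06:00, Fri 03:00] → after → excluded.
B [Mon 18:00, Mon 23:00] → before → excluded.
C [Mon 21:00, Wed 20:00] → contains → candidate.
N [Mon 11:00, Tue 13:00] → before → excluded.
R [Mon 17:00, Thu 18:00] → contains → candidate.
S [Fri 02:00, Sun 19:00] → after → excluded.
W [Mon 12:00, Mon 18:00] → before → excluded.
Z [Wed 18:00, Fri 03:00] → after → excluded.
Among candidates, latest end is Thu 18:00 → R.

R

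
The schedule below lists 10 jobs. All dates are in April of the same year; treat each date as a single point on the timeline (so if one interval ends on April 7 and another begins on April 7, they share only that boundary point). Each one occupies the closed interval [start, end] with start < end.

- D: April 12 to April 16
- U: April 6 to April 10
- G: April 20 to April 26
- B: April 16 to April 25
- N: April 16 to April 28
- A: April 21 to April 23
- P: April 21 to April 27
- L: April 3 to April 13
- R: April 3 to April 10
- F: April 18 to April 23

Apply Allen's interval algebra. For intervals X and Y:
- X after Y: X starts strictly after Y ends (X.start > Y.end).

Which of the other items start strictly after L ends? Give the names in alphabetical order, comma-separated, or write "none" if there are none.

A, B, F, G, N, P

Target L = [April 3, April 13].
A [April 21, April 23] → after → yes.
B [April 16, April 25] → after → yes.
D [April 12, April 16] → overlapped-by → no.
F [April 18, April 23] → after → yes.
G [April 20, April 26] → after → yes.
N [April 16, April 28] → after → yes.
P [April 21, April 27] → after → yes.
R [April 3, April 10] → starts → no.
U [April 6, April 10] → during → no.
Result: A, B, F, G, N, P.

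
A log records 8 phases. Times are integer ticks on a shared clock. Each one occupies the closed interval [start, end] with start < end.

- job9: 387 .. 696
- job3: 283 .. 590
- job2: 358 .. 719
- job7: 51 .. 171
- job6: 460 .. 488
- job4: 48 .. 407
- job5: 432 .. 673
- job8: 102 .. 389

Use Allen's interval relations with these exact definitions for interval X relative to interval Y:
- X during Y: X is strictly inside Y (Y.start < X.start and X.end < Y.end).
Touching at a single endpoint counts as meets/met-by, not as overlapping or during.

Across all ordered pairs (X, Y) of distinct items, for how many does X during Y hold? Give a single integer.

Checking all 56 ordered pairs for relation 'during'; matching pairs in alphabetical order:
(job5, job2): job5 during job2 ✓
(job5, job9): job5 during job9 ✓
(job6, job2): job6 during job2 ✓
(job6, job3): job6 during job3 ✓
(job6, job5): job6 during job5 ✓
(job6, job9): job6 during job9 ✓
(job7, job4): job7 during job4 ✓
(job8, job4): job8 during job4 ✓
(job9, job2): job9 during job2 ✓
Count: 9.

9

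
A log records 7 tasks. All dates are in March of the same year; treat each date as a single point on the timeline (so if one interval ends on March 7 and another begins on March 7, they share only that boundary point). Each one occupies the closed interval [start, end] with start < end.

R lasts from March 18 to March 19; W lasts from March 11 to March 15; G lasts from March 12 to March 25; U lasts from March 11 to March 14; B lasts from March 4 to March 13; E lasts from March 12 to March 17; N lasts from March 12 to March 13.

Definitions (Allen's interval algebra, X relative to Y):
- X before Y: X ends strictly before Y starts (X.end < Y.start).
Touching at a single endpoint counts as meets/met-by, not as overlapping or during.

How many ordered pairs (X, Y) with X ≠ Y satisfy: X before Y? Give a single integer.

5

Checking all 42 ordered pairs for relation 'before'; matching pairs in alphabetical order:
(B, R): B before R ✓
(E, R): E before R ✓
(N, R): N before R ✓
(U, R): U before R ✓
(W, R): W before R ✓
Count: 5.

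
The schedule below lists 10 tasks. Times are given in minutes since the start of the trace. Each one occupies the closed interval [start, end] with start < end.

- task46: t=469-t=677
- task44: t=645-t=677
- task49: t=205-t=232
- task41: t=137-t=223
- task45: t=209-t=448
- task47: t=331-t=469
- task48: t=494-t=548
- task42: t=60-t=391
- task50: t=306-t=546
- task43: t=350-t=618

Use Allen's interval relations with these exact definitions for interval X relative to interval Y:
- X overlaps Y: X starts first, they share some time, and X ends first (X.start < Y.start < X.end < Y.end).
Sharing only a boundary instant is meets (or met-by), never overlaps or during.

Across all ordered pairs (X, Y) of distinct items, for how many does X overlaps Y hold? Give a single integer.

15

Checking all 90 ordered pairs for relation 'overlaps'; matching pairs in alphabetical order:
(task41, task45): task41 overlaps task45 ✓
(task41, task49): task41 overlaps task49 ✓
(task42, task43): task42 overlaps task43 ✓
(task42, task45): task42 overlaps task45 ✓
(task42, task47): task42 overlaps task47 ✓
(task42, task50): task42 overlaps task50 ✓
(task43, task46): task43 overlaps task46 ✓
(task45, task43): task45 overlaps task43 ✓
(task45, task47): task45 overlaps task47 ✓
(task45, task50): task45 overlaps task50 ✓
(task47, task43): task47 overlaps task43 ✓
(task49, task45): task49 overlaps task45 ✓
(task50, task43): task50 overlaps task43 ✓
(task50, task46): task50 overlaps task46 ✓
(task50, task48): task50 overlaps task48 ✓
Count: 15.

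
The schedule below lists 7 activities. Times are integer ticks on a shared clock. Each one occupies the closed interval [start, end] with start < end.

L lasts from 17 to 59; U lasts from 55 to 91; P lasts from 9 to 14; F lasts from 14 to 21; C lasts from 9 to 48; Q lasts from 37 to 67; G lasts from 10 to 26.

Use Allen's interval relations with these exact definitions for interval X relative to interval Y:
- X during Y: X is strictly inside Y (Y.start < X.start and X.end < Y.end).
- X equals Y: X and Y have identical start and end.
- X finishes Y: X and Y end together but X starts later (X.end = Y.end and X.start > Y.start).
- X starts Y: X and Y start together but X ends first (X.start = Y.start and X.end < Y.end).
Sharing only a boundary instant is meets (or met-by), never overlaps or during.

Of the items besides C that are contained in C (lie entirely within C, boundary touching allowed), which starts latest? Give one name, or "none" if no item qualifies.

Target C = [9, 48].
F [14, 21] → during → candidate.
G [10, 26] → during → candidate.
L [17, 59] → overlapped-by → excluded.
P [9, 14] → starts → candidate.
Q [37, 67] → overlapped-by → excluded.
U [55, 91] → after → excluded.
Among candidates, latest start is 14 → F.

F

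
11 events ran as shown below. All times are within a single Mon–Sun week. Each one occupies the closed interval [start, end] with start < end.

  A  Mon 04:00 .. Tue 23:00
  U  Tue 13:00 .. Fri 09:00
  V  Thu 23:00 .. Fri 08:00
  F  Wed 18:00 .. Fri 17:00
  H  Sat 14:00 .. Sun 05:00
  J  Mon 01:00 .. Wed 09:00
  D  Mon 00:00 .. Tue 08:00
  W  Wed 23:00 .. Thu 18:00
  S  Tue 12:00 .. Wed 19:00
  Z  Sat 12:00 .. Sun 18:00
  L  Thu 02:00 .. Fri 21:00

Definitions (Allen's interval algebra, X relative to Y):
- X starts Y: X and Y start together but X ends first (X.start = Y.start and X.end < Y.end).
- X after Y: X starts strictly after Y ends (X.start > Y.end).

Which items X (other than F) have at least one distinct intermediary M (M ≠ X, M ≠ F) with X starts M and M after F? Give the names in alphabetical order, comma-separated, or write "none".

Target F = [Wed 18:00, Fri 17:00].
Intermediaries M with M after F: H, Z.
Via H — items with X starts H: none.
Via Z — items with X starts Z: none.
Union: none.

none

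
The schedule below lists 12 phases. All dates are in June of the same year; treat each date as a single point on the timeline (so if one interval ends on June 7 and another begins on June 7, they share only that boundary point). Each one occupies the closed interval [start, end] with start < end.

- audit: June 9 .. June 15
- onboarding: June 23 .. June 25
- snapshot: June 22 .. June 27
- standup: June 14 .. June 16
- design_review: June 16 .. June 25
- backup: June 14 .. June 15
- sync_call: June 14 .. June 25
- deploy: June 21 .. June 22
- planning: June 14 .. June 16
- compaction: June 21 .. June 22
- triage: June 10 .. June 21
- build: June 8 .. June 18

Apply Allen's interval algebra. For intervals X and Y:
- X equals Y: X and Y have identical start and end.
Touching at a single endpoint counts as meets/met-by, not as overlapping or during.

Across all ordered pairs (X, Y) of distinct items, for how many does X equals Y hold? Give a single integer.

Checking all 132 ordered pairs for relation 'equals'; matching pairs in alphabetical order:
(compaction, deploy): compaction equals deploy ✓
(deploy, compaction): deploy equals compaction ✓
(planning, standup): planning equals standup ✓
(standup, planning): standup equals planning ✓
Count: 4.

4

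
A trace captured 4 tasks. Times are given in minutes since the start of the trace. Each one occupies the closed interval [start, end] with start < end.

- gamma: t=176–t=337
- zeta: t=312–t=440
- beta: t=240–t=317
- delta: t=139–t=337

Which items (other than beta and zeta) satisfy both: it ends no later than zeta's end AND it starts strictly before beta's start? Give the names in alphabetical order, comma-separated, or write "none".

Conditions: its end is no later than zeta's end (X.end <= t=440) AND its start is strictly before beta's start (X.start < t=240).
delta: end t=337 <= t=440? ✓; start t=139 < t=240? ✓ → yes.
gamma: end t=337 <= t=440? ✓; start t=176 < t=240? ✓ → yes.
Result: delta, gamma.

delta, gamma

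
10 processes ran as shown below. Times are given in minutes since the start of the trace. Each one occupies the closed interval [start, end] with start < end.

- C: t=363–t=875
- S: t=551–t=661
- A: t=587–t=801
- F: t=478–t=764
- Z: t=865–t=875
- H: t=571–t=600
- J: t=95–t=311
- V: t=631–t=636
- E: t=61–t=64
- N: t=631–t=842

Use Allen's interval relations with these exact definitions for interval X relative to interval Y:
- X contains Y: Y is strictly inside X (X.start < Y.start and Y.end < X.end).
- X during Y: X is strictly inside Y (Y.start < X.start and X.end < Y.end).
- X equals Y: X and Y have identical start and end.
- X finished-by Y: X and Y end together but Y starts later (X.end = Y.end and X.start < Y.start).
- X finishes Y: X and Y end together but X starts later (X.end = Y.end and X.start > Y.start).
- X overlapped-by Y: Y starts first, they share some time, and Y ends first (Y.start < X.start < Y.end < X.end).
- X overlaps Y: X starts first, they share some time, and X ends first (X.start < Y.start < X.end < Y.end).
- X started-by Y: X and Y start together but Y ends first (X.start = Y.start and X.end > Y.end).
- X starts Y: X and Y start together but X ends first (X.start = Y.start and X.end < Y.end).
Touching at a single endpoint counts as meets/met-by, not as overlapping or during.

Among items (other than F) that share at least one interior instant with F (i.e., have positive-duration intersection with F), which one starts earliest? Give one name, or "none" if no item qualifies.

Target F = [t=478, t=764].
A [t=587, t=801] → overlapped-by → candidate.
C [t=363, t=875] → contains → candidate.
E [t=61, t=64] → before → excluded.
H [t=571, t=600] → during → candidate.
J [t=95, t=311] → before → excluded.
N [t=631, t=842] → overlapped-by → candidate.
S [t=551, t=661] → during → candidate.
V [t=631, t=636] → during → candidate.
Z [t=865, t=875] → after → excluded.
Among candidates, earliest start is t=363 → C.

C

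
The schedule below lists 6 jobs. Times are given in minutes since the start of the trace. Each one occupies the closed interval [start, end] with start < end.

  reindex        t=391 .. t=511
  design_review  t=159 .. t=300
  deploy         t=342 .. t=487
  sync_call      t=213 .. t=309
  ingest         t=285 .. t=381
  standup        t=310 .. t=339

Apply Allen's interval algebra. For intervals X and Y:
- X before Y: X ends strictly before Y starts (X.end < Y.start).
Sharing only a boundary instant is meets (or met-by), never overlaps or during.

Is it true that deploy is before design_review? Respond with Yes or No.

deploy = [t=342, t=487], design_review = [t=159, t=300].
Actual relation of deploy to design_review: after.
Asked whether 'before' holds → No.

No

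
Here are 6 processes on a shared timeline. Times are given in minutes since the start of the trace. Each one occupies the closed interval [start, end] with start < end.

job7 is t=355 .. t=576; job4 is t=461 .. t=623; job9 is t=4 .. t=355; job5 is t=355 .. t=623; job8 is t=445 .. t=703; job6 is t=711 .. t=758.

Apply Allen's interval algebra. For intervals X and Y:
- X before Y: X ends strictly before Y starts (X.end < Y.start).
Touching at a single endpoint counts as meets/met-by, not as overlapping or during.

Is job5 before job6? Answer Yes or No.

Yes

job5 = [t=355, t=623], job6 = [t=711, t=758].
Actual relation of job5 to job6: before.
Asked whether 'before' holds → Yes.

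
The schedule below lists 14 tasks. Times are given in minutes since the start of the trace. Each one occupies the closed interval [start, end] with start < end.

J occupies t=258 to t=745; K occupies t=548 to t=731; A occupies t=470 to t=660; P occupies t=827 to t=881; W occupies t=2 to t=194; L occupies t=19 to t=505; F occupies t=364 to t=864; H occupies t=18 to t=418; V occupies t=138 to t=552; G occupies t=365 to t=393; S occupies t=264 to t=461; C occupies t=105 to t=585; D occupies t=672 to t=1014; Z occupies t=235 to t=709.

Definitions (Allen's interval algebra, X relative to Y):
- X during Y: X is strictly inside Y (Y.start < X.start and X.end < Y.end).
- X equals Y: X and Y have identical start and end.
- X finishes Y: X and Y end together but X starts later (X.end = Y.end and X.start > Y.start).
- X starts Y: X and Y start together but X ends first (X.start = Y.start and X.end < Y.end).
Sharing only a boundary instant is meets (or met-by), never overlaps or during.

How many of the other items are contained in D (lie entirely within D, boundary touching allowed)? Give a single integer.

Target D = [t=672, t=1014].
A [t=470, t=660] → before → no.
C [t=105, t=585] → before → no.
F [t=364, t=864] → overlaps → no.
G [t=365, t=393] → before → no.
H [t=18, t=418] → before → no.
J [t=258, t=745] → overlaps → no.
K [t=548, t=731] → overlaps → no.
L [t=19, t=505] → before → no.
P [t=827, t=881] → during → counts.
S [t=264, t=461] → before → no.
V [t=138, t=552] → before → no.
W [t=2, t=194] → before → no.
Z [t=235, t=709] → overlaps → no.
Total: 1.

1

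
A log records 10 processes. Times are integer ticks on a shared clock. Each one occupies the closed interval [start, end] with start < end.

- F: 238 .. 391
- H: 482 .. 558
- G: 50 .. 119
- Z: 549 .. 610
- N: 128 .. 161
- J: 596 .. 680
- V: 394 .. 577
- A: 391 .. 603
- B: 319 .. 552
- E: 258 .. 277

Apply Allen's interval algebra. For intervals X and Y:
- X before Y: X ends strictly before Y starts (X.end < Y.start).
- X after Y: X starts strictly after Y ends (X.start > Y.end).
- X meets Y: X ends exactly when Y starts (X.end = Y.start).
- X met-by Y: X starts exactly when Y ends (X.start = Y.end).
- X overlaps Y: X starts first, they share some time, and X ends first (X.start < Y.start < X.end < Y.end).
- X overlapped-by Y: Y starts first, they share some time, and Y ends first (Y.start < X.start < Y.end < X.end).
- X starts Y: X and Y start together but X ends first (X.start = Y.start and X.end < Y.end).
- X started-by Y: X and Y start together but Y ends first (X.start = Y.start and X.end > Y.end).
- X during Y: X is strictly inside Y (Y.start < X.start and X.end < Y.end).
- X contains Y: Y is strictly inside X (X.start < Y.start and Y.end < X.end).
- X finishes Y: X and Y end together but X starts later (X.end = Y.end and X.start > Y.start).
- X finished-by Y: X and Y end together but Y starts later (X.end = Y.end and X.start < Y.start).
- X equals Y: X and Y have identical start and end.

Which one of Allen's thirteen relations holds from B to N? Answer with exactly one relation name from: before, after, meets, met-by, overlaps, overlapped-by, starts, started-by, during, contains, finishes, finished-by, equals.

after

B = [319, 552]; N = [128, 161].
Compare endpoints: B.start > N.start, B.start > N.end, B.end > N.start, B.end > N.end.
That pattern is 'after'.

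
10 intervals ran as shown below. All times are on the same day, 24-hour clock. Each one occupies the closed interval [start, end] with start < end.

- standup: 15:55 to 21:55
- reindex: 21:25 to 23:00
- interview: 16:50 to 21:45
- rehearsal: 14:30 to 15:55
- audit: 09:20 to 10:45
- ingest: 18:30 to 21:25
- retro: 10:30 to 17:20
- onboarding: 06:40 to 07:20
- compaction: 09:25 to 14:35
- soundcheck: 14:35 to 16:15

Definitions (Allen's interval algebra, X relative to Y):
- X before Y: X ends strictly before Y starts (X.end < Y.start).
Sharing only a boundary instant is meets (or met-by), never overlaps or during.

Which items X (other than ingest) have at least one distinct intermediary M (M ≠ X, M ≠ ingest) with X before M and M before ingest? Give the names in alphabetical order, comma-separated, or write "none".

audit, onboarding

Target ingest = [18:30, 21:25].
Intermediaries M with M before ingest: audit, compaction, onboarding, rehearsal, retro, soundcheck.
Via audit — items with X before audit: onboarding.
Via compaction — items with X before compaction: onboarding.
Via onboarding — items with X before onboarding: none.
Via rehearsal — items with X before rehearsal: audit, onboarding.
Via retro — items with X before retro: onboarding.
Via soundcheck — items with X before soundcheck: audit, onboarding.
Union: audit, onboarding.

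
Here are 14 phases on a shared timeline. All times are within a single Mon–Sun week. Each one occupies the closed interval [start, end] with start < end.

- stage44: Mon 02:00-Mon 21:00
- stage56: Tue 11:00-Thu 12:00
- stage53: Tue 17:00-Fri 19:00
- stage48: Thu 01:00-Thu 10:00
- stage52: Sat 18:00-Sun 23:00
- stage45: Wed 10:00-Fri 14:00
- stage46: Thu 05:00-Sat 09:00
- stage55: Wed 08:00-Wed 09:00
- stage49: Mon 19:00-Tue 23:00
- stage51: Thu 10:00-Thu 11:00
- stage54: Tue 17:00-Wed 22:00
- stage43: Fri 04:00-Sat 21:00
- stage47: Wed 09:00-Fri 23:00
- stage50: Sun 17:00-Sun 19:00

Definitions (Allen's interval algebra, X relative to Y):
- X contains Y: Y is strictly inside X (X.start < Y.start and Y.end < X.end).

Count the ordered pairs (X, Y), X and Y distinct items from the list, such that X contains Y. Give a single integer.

16

Checking all 182 ordered pairs for relation 'contains'; matching pairs in alphabetical order:
(stage45, stage48): stage45 contains stage48 ✓
(stage45, stage51): stage45 contains stage51 ✓
(stage46, stage51): stage46 contains stage51 ✓
(stage47, stage45): stage47 contains stage45 ✓
(stage47, stage48): stage47 contains stage48 ✓
(stage47, stage51): stage47 contains stage51 ✓
(stage52, stage50): stage52 contains stage50 ✓
(stage53, stage45): stage53 contains stage45 ✓
(stage53, stage48): stage53 contains stage48 ✓
(stage53, stage51): stage53 contains stage51 ✓
(stage53, stage55): stage53 contains stage55 ✓
(stage54, stage55): stage54 contains stage55 ✓
(stage56, stage48): stage56 contains stage48 ✓
(stage56, stage51): stage56 contains stage51 ✓
(stage56, stage54): stage56 contains stage54 ✓
(stage56, stage55): stage56 contains stage55 ✓
Count: 16.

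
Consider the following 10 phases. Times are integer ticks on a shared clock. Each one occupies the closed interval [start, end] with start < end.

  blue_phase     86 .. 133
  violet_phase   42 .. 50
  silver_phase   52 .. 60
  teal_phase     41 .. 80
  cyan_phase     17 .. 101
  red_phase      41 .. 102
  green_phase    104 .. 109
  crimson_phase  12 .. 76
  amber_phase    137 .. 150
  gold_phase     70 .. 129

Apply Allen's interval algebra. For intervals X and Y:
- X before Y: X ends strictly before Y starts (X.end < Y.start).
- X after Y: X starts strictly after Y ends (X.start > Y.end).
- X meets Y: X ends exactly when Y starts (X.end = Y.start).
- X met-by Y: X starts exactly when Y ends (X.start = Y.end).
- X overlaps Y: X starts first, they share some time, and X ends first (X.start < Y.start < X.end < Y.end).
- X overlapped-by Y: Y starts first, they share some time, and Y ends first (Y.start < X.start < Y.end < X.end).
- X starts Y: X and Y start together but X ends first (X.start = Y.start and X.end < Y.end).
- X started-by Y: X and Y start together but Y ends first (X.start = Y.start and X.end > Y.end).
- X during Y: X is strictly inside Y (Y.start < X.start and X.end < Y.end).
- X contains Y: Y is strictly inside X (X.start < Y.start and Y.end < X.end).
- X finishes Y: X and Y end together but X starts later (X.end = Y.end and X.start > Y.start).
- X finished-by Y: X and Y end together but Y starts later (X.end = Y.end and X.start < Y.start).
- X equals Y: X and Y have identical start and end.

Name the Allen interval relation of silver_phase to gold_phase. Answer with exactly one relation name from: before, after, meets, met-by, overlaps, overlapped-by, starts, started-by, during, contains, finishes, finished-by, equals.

silver_phase = [52, 60]; gold_phase = [70, 129].
Compare endpoints: silver_phase.start < gold_phase.start, silver_phase.start < gold_phase.end, silver_phase.end < gold_phase.start, silver_phase.end < gold_phase.end.
That pattern is 'before'.

before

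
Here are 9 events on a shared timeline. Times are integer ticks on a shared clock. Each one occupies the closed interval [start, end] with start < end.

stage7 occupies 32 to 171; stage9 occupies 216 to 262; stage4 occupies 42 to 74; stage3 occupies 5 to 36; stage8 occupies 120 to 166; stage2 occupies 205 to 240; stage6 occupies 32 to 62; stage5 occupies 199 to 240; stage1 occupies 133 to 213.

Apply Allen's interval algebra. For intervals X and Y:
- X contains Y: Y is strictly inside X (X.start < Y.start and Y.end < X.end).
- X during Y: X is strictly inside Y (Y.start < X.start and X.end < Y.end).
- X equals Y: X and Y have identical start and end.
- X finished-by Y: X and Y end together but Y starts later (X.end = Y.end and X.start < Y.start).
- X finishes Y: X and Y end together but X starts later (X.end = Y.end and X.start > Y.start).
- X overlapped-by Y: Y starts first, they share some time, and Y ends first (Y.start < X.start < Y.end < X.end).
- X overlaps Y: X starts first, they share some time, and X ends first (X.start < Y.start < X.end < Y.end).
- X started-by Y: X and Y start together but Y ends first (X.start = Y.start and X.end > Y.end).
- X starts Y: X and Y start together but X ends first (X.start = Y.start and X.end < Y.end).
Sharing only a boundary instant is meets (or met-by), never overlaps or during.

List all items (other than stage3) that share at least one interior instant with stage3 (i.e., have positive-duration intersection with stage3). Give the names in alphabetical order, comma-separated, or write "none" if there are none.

Target stage3 = [5, 36].
stage1 [133, 213] → after → no.
stage2 [205, 240] → after → no.
stage4 [42, 74] → after → no.
stage5 [199, 240] → after → no.
stage6 [32, 62] → overlapped-by → yes.
stage7 [32, 171] → overlapped-by → yes.
stage8 [120, 166] → after → no.
stage9 [216, 262] → after → no.
Result: stage6, stage7.

stage6, stage7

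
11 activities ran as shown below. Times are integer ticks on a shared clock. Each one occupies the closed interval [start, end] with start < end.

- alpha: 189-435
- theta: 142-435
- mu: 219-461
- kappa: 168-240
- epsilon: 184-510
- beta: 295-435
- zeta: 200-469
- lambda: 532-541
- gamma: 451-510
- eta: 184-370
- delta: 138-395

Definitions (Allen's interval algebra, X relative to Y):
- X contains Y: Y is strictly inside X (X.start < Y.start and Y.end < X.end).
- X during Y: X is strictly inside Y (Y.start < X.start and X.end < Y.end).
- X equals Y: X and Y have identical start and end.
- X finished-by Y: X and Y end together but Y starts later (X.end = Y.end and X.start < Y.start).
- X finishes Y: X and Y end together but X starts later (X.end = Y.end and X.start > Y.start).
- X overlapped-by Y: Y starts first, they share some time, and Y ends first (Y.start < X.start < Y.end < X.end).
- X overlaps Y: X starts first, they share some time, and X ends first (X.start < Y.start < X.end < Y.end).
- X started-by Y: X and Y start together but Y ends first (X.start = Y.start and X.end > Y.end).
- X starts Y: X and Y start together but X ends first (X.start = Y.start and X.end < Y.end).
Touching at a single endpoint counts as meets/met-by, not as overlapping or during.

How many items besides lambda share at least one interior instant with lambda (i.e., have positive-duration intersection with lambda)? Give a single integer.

0

Target lambda = [532, 541].
alpha [189, 435] → before → no.
beta [295, 435] → before → no.
delta [138, 395] → before → no.
epsilon [184, 510] → before → no.
eta [184, 370] → before → no.
gamma [451, 510] → before → no.
kappa [168, 240] → before → no.
mu [219, 461] → before → no.
theta [142, 435] → before → no.
zeta [200, 469] → before → no.
Total: 0.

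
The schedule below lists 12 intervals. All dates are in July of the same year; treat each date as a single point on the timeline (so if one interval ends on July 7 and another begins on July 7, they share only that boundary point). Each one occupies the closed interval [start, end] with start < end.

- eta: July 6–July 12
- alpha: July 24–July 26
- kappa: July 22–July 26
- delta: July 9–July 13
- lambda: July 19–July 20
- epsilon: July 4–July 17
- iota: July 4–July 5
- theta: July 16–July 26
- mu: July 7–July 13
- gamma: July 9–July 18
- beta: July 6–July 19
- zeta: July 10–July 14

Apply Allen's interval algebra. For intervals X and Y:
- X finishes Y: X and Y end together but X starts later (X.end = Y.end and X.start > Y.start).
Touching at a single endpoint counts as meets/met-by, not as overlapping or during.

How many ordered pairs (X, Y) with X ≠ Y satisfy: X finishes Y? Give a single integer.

4

Checking all 132 ordered pairs for relation 'finishes'; matching pairs in alphabetical order:
(alpha, kappa): alpha finishes kappa ✓
(alpha, theta): alpha finishes theta ✓
(delta, mu): delta finishes mu ✓
(kappa, theta): kappa finishes theta ✓
Count: 4.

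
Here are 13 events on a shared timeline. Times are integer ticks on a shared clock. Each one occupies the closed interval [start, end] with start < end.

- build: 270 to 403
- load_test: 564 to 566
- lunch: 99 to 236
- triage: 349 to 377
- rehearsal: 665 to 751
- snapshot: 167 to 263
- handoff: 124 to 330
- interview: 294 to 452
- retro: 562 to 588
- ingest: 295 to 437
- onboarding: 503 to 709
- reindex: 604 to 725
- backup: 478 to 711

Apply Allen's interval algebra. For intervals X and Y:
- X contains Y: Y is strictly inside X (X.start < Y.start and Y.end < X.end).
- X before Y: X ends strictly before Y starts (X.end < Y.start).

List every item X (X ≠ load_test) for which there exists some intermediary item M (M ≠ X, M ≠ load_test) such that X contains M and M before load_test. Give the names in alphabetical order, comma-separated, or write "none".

build, handoff, ingest, interview

Target load_test = [564, 566].
Intermediaries M with M before load_test: build, handoff, ingest, interview, lunch, snapshot, triage.
Via build — items with X contains build: none.
Via handoff — items with X contains handoff: none.
Via ingest — items with X contains ingest: interview.
Via interview — items with X contains interview: none.
Via lunch — items with X contains lunch: none.
Via snapshot — items with X contains snapshot: handoff.
Via triage — items with X contains triage: build, ingest, interview.
Union: build, handoff, ingest, interview.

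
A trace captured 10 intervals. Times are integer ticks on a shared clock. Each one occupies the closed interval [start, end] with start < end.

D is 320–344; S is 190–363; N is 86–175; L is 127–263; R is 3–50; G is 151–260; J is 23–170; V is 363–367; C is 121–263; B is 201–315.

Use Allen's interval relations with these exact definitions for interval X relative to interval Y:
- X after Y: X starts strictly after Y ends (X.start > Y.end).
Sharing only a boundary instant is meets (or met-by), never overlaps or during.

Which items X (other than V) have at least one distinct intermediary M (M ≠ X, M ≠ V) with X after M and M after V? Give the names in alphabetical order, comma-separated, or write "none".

Target V = [363, 367].
Intermediaries M with M after V: none.
Union: none.

none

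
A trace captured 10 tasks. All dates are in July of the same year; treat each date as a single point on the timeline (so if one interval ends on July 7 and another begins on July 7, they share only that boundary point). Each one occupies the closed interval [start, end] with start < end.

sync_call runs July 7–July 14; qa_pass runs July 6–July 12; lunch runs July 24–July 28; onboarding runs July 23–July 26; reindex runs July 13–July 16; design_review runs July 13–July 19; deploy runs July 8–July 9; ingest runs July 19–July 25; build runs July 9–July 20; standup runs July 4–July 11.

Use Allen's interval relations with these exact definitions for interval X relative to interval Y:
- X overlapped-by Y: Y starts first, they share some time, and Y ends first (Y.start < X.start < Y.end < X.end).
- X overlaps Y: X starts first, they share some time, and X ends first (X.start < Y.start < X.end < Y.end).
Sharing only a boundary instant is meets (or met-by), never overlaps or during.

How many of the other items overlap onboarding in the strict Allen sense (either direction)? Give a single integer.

Target onboarding = [July 23, July 26].
build [July 9, July 20] → before → no.
deploy [July 8, July 9] → before → no.
design_review [July 13, July 19] → before → no.
ingest [July 19, July 25] → overlaps → counts.
lunch [July 24, July 28] → overlapped-by → counts.
qa_pass [July 6, July 12] → before → no.
reindex [July 13, July 16] → before → no.
standup [July 4, July 11] → before → no.
sync_call [July 7, July 14] → before → no.
Total: 2.

2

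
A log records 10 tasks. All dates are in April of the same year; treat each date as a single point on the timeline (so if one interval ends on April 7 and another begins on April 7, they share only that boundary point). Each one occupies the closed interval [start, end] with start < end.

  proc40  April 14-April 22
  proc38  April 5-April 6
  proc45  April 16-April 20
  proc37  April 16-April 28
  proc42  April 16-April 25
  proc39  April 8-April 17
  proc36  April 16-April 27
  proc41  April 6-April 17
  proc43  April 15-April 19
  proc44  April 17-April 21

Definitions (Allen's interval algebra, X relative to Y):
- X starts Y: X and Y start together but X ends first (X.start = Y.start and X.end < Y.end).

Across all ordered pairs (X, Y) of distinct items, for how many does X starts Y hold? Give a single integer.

Checking all 90 ordered pairs for relation 'starts'; matching pairs in alphabetical order:
(proc36, proc37): proc36 starts proc37 ✓
(proc42, proc36): proc42 starts proc36 ✓
(proc42, proc37): proc42 starts proc37 ✓
(proc45, proc36): proc45 starts proc36 ✓
(proc45, proc37): proc45 starts proc37 ✓
(proc45, proc42): proc45 starts proc42 ✓
Count: 6.

6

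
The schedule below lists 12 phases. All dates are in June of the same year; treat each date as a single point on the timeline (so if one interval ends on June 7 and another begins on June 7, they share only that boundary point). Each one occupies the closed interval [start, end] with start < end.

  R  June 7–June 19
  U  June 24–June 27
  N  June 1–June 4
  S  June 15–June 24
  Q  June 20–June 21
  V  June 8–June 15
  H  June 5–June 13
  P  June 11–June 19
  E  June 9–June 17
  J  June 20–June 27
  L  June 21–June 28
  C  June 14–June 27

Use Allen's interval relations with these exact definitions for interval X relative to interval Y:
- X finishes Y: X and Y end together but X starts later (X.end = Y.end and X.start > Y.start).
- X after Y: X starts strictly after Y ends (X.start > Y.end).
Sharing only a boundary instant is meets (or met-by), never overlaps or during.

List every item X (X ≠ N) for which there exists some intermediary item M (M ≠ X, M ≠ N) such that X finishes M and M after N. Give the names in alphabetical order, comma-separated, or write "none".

J, P, U

Target N = [June 1, June 4].
Intermediaries M with M after N: C, E, H, J, L, P, Q, R, S, U, V.
Via C — items with X finishes C: J, U.
Via E — items with X finishes E: none.
Via H — items with X finishes H: none.
Via J — items with X finishes J: U.
Via L — items with X finishes L: none.
Via P — items with X finishes P: none.
Via Q — items with X finishes Q: none.
Via R — items with X finishes R: P.
Via S — items with X finishes S: none.
Via U — items with X finishes U: none.
Via V — items with X finishes V: none.
Union: J, P, U.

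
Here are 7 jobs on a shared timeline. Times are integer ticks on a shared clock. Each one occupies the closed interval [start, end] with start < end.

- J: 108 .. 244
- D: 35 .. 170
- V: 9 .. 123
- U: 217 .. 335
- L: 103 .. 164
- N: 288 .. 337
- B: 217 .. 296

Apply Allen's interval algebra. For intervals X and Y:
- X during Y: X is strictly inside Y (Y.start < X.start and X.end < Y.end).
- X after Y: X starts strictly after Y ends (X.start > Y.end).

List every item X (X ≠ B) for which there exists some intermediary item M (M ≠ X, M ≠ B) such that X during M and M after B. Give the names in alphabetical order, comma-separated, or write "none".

Target B = [217, 296].
Intermediaries M with M after B: none.
Union: none.

none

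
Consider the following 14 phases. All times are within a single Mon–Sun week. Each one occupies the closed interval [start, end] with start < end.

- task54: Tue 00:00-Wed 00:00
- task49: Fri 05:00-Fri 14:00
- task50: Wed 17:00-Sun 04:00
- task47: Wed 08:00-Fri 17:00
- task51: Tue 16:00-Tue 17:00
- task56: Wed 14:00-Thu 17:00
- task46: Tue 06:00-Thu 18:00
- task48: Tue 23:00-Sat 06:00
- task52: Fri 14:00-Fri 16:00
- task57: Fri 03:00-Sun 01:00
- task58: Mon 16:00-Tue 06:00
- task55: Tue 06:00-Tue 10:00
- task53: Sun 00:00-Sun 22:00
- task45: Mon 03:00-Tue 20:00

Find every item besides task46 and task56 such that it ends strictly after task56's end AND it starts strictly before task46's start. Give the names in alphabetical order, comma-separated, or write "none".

Conditions: its end is strictly after task56's end (X.end > Thu 17:00) AND its start is strictly before task46's start (X.start < Tue 06:00).
task45: end Tue 20:00 > Thu 17:00? ✗; start Mon 03:00 < Tue 06:00? ✓ → no.
task47: end Fri 17:00 > Thu 17:00? ✓; start Wed 08:00 < Tue 06:00? ✗ → no.
task48: end Sat 06:00 > Thu 17:00? ✓; start Tue 23:00 < Tue 06:00? ✗ → no.
task49: end Fri 14:00 > Thu 17:00? ✓; start Fri 05:00 < Tue 06:00? ✗ → no.
task50: end Sun 04:00 > Thu 17:00? ✓; start Wed 17:00 < Tue 06:00? ✗ → no.
task51: end Tue 17:00 > Thu 17:00? ✗; start Tue 16:00 < Tue 06:00? ✗ → no.
task52: end Fri 16:00 > Thu 17:00? ✓; start Fri 14:00 < Tue 06:00? ✗ → no.
task53: end Sun 22:00 > Thu 17:00? ✓; start Sun 00:00 < Tue 06:00? ✗ → no.
task54: end Wed 00:00 > Thu 17:00? ✗; start Tue 00:00 < Tue 06:00? ✓ → no.
task55: end Tue 10:00 > Thu 17:00? ✗; start Tue 06:00 < Tue 06:00? ✗ → no.
task57: end Sun 01:00 > Thu 17:00? ✓; start Fri 03:00 < Tue 06:00? ✗ → no.
task58: end Tue 06:00 > Thu 17:00? ✗; start Mon 16:00 < Tue 06:00? ✓ → no.
Result: none.

none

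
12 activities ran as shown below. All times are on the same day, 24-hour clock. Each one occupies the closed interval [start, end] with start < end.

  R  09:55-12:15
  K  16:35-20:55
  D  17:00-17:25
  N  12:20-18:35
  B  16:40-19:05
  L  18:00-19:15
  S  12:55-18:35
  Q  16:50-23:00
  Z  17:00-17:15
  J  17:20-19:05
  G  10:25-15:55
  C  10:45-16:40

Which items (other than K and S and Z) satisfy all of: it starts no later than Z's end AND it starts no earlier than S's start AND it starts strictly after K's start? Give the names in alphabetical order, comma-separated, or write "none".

B, D, Q

Conditions: its start is no later than Z's end (X.start <= 17:15) AND its start is no earlier than S's start (X.start >= 12:55) AND its start is strictly after K's start (X.start > 16:35).
B: start 16:40 <= 17:15? ✓; start 16:40 >= 12:55? ✓; start 16:40 > 16:35? ✓ → yes.
C: start 10:45 <= 17:15? ✓; start 10:45 >= 12:55? ✗; start 10:45 > 16:35? ✗ → no.
D: start 17:00 <= 17:15? ✓; start 17:00 >= 12:55? ✓; start 17:00 > 16:35? ✓ → yes.
G: start 10:25 <= 17:15? ✓; start 10:25 >= 12:55? ✗; start 10:25 > 16:35? ✗ → no.
J: start 17:20 <= 17:15? ✗; start 17:20 >= 12:55? ✓; start 17:20 > 16:35? ✓ → no.
L: start 18:00 <= 17:15? ✗; start 18:00 >= 12:55? ✓; start 18:00 > 16:35? ✓ → no.
N: start 12:20 <= 17:15? ✓; start 12:20 >= 12:55? ✗; start 12:20 > 16:35? ✗ → no.
Q: start 16:50 <= 17:15? ✓; start 16:50 >= 12:55? ✓; start 16:50 > 16:35? ✓ → yes.
R: start 09:55 <= 17:15? ✓; start 09:55 >= 12:55? ✗; start 09:55 > 16:35? ✗ → no.
Result: B, D, Q.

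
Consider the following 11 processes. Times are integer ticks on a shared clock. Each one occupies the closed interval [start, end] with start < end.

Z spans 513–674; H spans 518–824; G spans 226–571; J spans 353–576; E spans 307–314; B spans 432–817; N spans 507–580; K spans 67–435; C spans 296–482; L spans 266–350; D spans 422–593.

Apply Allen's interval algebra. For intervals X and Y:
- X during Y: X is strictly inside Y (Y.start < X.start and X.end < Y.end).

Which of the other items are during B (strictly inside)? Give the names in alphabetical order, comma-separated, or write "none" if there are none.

N, Z

Target B = [432, 817].
C [296, 482] → overlaps → no.
D [422, 593] → overlaps → no.
E [307, 314] → before → no.
G [226, 571] → overlaps → no.
H [518, 824] → overlapped-by → no.
J [353, 576] → overlaps → no.
K [67, 435] → overlaps → no.
L [266, 350] → before → no.
N [507, 580] → during → yes.
Z [513, 674] → during → yes.
Result: N, Z.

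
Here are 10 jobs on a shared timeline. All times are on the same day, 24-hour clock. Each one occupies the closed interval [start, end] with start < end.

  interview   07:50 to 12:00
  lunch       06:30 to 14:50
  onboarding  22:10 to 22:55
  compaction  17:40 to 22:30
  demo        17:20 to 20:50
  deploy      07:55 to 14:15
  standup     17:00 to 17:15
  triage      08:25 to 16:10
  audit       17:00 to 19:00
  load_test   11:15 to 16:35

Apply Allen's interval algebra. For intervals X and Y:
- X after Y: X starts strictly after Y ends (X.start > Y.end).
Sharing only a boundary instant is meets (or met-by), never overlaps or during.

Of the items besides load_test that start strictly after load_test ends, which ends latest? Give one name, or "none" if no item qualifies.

onboarding

Target load_test = [11:15, 16:35].
audit [17:00, 19:00] → after → candidate.
compaction [17:40, 22:30] → after → candidate.
demo [17:20, 20:50] → after → candidate.
deploy [07:55, 14:15] → overlaps → excluded.
interview [07:50, 12:00] → overlaps → excluded.
lunch [06:30, 14:50] → overlaps → excluded.
onboarding [22:10, 22:55] → after → candidate.
standup [17:00, 17:15] → after → candidate.
triage [08:25, 16:10] → overlaps → excluded.
Among candidates, latest end is 22:55 → onboarding.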